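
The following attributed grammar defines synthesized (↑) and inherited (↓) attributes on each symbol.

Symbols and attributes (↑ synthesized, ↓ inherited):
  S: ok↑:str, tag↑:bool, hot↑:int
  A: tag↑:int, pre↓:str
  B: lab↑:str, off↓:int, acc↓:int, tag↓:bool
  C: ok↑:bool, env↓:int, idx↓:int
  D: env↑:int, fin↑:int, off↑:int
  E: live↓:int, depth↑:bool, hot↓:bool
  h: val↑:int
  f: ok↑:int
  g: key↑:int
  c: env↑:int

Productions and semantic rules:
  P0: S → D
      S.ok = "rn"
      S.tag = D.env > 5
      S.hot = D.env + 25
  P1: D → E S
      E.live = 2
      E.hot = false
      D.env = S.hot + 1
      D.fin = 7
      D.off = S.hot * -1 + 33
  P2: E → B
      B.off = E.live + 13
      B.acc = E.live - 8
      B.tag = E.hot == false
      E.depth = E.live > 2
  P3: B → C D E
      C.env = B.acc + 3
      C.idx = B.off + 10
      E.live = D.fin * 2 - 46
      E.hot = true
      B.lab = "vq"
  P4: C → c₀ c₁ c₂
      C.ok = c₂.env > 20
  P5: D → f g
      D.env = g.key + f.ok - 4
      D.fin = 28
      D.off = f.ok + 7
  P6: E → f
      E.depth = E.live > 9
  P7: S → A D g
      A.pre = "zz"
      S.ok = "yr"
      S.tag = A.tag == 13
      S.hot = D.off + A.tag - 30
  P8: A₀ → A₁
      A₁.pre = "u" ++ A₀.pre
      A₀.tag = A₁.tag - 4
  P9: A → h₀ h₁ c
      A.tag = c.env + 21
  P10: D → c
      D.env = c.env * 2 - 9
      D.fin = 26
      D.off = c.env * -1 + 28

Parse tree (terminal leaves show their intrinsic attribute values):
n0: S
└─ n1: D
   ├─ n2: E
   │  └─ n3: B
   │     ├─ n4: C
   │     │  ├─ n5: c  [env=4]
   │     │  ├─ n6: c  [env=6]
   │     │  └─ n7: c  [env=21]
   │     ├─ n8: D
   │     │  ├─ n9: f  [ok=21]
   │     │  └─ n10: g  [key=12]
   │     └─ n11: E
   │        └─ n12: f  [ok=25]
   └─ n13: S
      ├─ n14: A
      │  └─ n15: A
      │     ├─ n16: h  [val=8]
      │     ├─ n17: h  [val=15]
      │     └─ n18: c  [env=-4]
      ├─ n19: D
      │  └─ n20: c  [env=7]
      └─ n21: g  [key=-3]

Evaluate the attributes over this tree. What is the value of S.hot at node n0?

1. n2.live = 2  [2]
2. n2.hot = false  [false]
3. n3.off = 15  [E.live + 13]
4. n3.acc = -6  [E.live - 8]
5. n3.tag = true  [E.hot == false]
6. n4.env = -3  [B.acc + 3]
7. n4.idx = 25  [B.off + 10]
8. n5.env = 4  [terminal]
9. n6.env = 6  [terminal]
10. n7.env = 21  [terminal]
11. n4.ok = true  [c₂.env > 20]
12. n9.ok = 21  [terminal]
13. n10.key = 12  [terminal]
14. n8.env = 29  [g.key + f.ok - 4]
15. n8.fin = 28  [28]
16. n8.off = 28  [f.ok + 7]
17. n11.live = 10  [D.fin * 2 - 46]
18. n11.hot = true  [true]
19. n12.ok = 25  [terminal]
20. n11.depth = true  [E.live > 9]
21. n3.lab = "vq"  ["vq"]
22. n2.depth = false  [E.live > 2]
23. n14.pre = "zz"  ["zz"]
24. n15.pre = "uzz"  ["u" ++ A₀.pre]
25. n16.val = 8  [terminal]
26. n17.val = 15  [terminal]
27. n18.env = -4  [terminal]
28. n15.tag = 17  [c.env + 21]
29. n14.tag = 13  [A₁.tag - 4]
30. n20.env = 7  [terminal]
31. n19.env = 5  [c.env * 2 - 9]
32. n19.fin = 26  [26]
33. n19.off = 21  [c.env * -1 + 28]
34. n21.key = -3  [terminal]
35. n13.ok = "yr"  ["yr"]
36. n13.tag = true  [A.tag == 13]
37. n13.hot = 4  [D.off + A.tag - 30]
38. n1.env = 5  [S.hot + 1]
39. n1.fin = 7  [7]
40. n1.off = 29  [S.hot * -1 + 33]
41. n0.ok = "rn"  ["rn"]
42. n0.tag = false  [D.env > 5]
43. n0.hot = 30  [D.env + 25]

30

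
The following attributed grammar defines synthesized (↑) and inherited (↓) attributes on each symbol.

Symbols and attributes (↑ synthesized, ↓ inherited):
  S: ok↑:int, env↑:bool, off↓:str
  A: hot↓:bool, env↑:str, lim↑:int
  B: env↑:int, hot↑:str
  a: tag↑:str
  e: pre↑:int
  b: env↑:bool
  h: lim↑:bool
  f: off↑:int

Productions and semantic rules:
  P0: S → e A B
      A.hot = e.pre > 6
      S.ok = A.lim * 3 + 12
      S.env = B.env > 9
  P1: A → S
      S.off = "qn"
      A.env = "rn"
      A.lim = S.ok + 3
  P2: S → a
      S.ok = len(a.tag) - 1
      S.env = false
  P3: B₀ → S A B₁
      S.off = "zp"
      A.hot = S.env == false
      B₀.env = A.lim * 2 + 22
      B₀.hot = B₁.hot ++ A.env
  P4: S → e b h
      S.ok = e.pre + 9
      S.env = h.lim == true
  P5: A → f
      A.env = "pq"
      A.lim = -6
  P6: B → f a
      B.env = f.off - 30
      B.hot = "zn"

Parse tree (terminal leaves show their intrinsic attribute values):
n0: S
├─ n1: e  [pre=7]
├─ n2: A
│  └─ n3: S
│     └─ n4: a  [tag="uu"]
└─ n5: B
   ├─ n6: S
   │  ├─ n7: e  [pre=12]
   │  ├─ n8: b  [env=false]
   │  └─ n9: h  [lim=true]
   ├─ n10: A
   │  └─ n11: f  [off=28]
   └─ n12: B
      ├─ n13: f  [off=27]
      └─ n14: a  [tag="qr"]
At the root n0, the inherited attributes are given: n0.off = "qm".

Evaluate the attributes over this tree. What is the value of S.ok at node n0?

1. n0.off = "qm"  [given at root]
2. n1.pre = 7  [terminal]
3. n2.hot = true  [e.pre > 6]
4. n3.off = "qn"  ["qn"]
5. n4.tag = "uu"  [terminal]
6. n3.ok = 1  [len(a.tag) - 1]
7. n3.env = false  [false]
8. n2.env = "rn"  ["rn"]
9. n2.lim = 4  [S.ok + 3]
10. n6.off = "zp"  ["zp"]
11. n7.pre = 12  [terminal]
12. n8.env = false  [terminal]
13. n9.lim = true  [terminal]
14. n6.ok = 21  [e.pre + 9]
15. n6.env = true  [h.lim == true]
16. n10.hot = false  [S.env == false]
17. n11.off = 28  [terminal]
18. n10.env = "pq"  ["pq"]
19. n10.lim = -6  [-6]
20. n13.off = 27  [terminal]
21. n14.tag = "qr"  [terminal]
22. n12.env = -3  [f.off - 30]
23. n12.hot = "zn"  ["zn"]
24. n5.env = 10  [A.lim * 2 + 22]
25. n5.hot = "znpq"  [B₁.hot ++ A.env]
26. n0.ok = 24  [A.lim * 3 + 12]
27. n0.env = true  [B.env > 9]

24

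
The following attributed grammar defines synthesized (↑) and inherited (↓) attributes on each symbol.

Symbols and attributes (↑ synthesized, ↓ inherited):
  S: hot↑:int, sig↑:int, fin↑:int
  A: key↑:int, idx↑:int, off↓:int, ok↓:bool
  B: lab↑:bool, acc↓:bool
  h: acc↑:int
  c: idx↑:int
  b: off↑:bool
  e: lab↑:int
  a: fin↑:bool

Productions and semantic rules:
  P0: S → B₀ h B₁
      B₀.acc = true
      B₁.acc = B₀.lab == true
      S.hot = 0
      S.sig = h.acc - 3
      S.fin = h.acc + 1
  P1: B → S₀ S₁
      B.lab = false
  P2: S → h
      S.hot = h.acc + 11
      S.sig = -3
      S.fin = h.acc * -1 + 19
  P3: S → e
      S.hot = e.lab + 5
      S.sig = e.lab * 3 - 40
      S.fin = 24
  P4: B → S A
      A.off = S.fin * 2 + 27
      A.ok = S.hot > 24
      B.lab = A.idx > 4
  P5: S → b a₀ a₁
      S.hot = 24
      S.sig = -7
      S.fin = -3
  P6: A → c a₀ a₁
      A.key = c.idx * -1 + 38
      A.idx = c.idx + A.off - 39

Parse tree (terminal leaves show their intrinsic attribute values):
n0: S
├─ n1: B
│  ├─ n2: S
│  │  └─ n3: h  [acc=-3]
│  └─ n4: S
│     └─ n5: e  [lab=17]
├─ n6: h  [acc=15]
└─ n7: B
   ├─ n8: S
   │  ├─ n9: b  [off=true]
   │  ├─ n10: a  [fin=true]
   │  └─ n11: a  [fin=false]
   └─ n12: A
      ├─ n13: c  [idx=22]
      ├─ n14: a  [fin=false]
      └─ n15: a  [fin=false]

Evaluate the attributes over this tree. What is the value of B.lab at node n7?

1. n1.acc = true  [true]
2. n3.acc = -3  [terminal]
3. n2.hot = 8  [h.acc + 11]
4. n2.sig = -3  [-3]
5. n2.fin = 22  [h.acc * -1 + 19]
6. n5.lab = 17  [terminal]
7. n4.hot = 22  [e.lab + 5]
8. n4.sig = 11  [e.lab * 3 - 40]
9. n4.fin = 24  [24]
10. n1.lab = false  [false]
11. n6.acc = 15  [terminal]
12. n7.acc = false  [B₀.lab == true]
13. n9.off = true  [terminal]
14. n10.fin = true  [terminal]
15. n11.fin = false  [terminal]
16. n8.hot = 24  [24]
17. n8.sig = -7  [-7]
18. n8.fin = -3  [-3]
19. n12.off = 21  [S.fin * 2 + 27]
20. n12.ok = false  [S.hot > 24]
21. n13.idx = 22  [terminal]
22. n14.fin = false  [terminal]
23. n15.fin = false  [terminal]
24. n12.key = 16  [c.idx * -1 + 38]
25. n12.idx = 4  [c.idx + A.off - 39]
26. n7.lab = false  [A.idx > 4]
27. n0.hot = 0  [0]
28. n0.sig = 12  [h.acc - 3]
29. n0.fin = 16  [h.acc + 1]

false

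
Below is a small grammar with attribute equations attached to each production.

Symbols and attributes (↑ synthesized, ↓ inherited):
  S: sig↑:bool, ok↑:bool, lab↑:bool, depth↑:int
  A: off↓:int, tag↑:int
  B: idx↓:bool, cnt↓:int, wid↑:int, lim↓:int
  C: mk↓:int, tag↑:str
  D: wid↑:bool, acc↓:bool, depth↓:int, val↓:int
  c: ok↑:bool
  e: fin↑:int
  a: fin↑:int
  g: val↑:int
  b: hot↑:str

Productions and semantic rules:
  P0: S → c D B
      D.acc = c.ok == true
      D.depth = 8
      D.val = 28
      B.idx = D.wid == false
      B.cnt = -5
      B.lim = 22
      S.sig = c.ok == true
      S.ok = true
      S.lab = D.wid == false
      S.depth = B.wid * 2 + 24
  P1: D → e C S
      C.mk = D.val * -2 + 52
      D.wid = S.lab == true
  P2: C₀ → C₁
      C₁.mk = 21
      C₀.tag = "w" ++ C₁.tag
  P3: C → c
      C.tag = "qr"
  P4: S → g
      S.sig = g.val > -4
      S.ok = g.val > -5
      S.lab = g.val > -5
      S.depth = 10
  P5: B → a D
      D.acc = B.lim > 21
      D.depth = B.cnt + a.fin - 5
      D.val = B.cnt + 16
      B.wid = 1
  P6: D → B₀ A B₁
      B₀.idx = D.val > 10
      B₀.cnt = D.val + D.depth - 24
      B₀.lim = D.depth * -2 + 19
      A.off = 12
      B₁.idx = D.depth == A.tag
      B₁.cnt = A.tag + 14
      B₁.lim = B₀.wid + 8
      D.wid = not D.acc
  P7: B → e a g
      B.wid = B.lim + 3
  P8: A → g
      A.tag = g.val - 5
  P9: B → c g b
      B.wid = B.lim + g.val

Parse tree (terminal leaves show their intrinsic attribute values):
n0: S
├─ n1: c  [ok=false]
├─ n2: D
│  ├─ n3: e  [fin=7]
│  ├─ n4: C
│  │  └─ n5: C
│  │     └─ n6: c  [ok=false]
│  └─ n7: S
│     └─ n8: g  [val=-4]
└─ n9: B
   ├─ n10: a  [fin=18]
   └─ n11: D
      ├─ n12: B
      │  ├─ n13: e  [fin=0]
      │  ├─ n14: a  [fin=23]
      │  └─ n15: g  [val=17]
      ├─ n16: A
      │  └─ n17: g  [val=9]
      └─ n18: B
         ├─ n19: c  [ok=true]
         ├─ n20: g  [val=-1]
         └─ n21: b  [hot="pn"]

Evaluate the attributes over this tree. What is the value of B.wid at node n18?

13

1. n1.ok = false  [terminal]
2. n2.acc = false  [c.ok == true]
3. n2.depth = 8  [8]
4. n2.val = 28  [28]
5. n3.fin = 7  [terminal]
6. n4.mk = -4  [D.val * -2 + 52]
7. n5.mk = 21  [21]
8. n6.ok = false  [terminal]
9. n5.tag = "qr"  ["qr"]
10. n4.tag = "wqr"  ["w" ++ C₁.tag]
11. n8.val = -4  [terminal]
12. n7.sig = false  [g.val > -4]
13. n7.ok = true  [g.val > -5]
14. n7.lab = true  [g.val > -5]
15. n7.depth = 10  [10]
16. n2.wid = true  [S.lab == true]
17. n9.idx = false  [D.wid == false]
18. n9.cnt = -5  [-5]
19. n9.lim = 22  [22]
20. n10.fin = 18  [terminal]
21. n11.acc = true  [B.lim > 21]
22. n11.depth = 8  [B.cnt + a.fin - 5]
23. n11.val = 11  [B.cnt + 16]
24. n12.idx = true  [D.val > 10]
25. n12.cnt = -5  [D.val + D.depth - 24]
26. n12.lim = 3  [D.depth * -2 + 19]
27. n13.fin = 0  [terminal]
28. n14.fin = 23  [terminal]
29. n15.val = 17  [terminal]
30. n12.wid = 6  [B.lim + 3]
31. n16.off = 12  [12]
32. n17.val = 9  [terminal]
33. n16.tag = 4  [g.val - 5]
34. n18.idx = false  [D.depth == A.tag]
35. n18.cnt = 18  [A.tag + 14]
36. n18.lim = 14  [B₀.wid + 8]
37. n19.ok = true  [terminal]
38. n20.val = -1  [terminal]
39. n21.hot = "pn"  [terminal]
40. n18.wid = 13  [B.lim + g.val]
41. n11.wid = false  [not D.acc]
42. n9.wid = 1  [1]
43. n0.sig = false  [c.ok == true]
44. n0.ok = true  [true]
45. n0.lab = false  [D.wid == false]
46. n0.depth = 26  [B.wid * 2 + 24]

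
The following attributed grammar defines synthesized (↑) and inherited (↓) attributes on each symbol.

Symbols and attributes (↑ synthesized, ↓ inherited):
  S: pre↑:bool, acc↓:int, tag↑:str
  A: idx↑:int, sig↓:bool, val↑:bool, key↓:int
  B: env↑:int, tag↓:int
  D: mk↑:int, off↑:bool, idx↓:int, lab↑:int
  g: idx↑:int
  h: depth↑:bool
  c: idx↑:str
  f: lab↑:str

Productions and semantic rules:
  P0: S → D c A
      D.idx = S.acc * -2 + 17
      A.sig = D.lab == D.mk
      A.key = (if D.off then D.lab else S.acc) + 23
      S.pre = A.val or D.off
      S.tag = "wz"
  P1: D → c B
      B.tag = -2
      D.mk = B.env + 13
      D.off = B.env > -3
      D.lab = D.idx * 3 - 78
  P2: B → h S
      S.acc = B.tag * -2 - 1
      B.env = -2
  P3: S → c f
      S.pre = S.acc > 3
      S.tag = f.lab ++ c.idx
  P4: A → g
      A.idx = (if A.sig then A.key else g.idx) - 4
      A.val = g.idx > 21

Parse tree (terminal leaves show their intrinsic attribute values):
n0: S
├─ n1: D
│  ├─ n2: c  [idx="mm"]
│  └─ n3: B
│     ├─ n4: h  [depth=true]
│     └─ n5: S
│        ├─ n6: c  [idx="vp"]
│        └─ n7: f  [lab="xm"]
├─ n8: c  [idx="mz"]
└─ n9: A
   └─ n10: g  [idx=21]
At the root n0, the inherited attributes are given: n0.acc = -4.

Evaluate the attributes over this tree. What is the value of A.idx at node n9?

1. n0.acc = -4  [given at root]
2. n1.idx = 25  [S.acc * -2 + 17]
3. n2.idx = "mm"  [terminal]
4. n3.tag = -2  [-2]
5. n4.depth = true  [terminal]
6. n5.acc = 3  [B.tag * -2 - 1]
7. n6.idx = "vp"  [terminal]
8. n7.lab = "xm"  [terminal]
9. n5.pre = false  [S.acc > 3]
10. n5.tag = "xmvp"  [f.lab ++ c.idx]
11. n3.env = -2  [-2]
12. n1.mk = 11  [B.env + 13]
13. n1.off = true  [B.env > -3]
14. n1.lab = -3  [D.idx * 3 - 78]
15. n8.idx = "mz"  [terminal]
16. n9.sig = false  [D.lab == D.mk]
17. n9.key = 20  [(if D.off then D.lab else S.acc) + 23]
18. n10.idx = 21  [terminal]
19. n9.idx = 17  [(if A.sig then A.key else g.idx) - 4]
20. n9.val = false  [g.idx > 21]
21. n0.pre = true  [A.val or D.off]
22. n0.tag = "wz"  ["wz"]

17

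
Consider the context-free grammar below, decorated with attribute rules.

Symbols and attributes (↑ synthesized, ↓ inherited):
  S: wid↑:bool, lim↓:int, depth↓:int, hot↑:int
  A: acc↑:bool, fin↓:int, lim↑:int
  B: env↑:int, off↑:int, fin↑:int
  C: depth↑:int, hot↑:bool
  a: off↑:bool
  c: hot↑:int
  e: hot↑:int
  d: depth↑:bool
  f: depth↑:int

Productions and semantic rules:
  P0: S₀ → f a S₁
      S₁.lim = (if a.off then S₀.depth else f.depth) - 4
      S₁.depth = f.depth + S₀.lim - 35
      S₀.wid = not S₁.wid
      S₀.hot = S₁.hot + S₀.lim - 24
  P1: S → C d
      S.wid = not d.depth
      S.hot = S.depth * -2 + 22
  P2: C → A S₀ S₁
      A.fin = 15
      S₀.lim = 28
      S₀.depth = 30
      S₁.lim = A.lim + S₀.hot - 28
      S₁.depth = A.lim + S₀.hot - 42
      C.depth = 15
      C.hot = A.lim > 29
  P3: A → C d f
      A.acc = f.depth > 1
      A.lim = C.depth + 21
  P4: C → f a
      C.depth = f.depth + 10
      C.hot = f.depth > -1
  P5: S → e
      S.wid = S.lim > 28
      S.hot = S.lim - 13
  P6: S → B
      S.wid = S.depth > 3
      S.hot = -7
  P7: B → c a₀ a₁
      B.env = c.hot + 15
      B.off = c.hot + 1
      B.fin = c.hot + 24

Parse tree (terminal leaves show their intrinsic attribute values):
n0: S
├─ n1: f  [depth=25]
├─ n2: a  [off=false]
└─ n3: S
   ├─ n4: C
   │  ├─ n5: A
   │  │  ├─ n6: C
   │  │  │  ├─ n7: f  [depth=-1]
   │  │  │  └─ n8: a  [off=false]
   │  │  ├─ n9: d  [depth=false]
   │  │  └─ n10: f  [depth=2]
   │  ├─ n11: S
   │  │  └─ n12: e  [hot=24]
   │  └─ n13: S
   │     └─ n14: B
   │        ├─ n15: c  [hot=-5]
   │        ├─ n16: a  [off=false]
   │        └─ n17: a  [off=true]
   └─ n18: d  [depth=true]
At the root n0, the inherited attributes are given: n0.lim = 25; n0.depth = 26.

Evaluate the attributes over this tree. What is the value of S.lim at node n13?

17

1. n0.lim = 25  [given at root]
2. n0.depth = 26  [given at root]
3. n1.depth = 25  [terminal]
4. n2.off = false  [terminal]
5. n3.lim = 21  [(if a.off then S₀.depth else f.depth) - 4]
6. n3.depth = 15  [f.depth + S₀.lim - 35]
7. n5.fin = 15  [15]
8. n7.depth = -1  [terminal]
9. n8.off = false  [terminal]
10. n6.depth = 9  [f.depth + 10]
11. n6.hot = false  [f.depth > -1]
12. n9.depth = false  [terminal]
13. n10.depth = 2  [terminal]
14. n5.acc = true  [f.depth > 1]
15. n5.lim = 30  [C.depth + 21]
16. n11.lim = 28  [28]
17. n11.depth = 30  [30]
18. n12.hot = 24  [terminal]
19. n11.wid = false  [S.lim > 28]
20. n11.hot = 15  [S.lim - 13]
21. n13.lim = 17  [A.lim + S₀.hot - 28]
22. n13.depth = 3  [A.lim + S₀.hot - 42]
23. n15.hot = -5  [terminal]
24. n16.off = false  [terminal]
25. n17.off = true  [terminal]
26. n14.env = 10  [c.hot + 15]
27. n14.off = -4  [c.hot + 1]
28. n14.fin = 19  [c.hot + 24]
29. n13.wid = false  [S.depth > 3]
30. n13.hot = -7  [-7]
31. n4.depth = 15  [15]
32. n4.hot = true  [A.lim > 29]
33. n18.depth = true  [terminal]
34. n3.wid = false  [not d.depth]
35. n3.hot = -8  [S.depth * -2 + 22]
36. n0.wid = true  [not S₁.wid]
37. n0.hot = -7  [S₁.hot + S₀.lim - 24]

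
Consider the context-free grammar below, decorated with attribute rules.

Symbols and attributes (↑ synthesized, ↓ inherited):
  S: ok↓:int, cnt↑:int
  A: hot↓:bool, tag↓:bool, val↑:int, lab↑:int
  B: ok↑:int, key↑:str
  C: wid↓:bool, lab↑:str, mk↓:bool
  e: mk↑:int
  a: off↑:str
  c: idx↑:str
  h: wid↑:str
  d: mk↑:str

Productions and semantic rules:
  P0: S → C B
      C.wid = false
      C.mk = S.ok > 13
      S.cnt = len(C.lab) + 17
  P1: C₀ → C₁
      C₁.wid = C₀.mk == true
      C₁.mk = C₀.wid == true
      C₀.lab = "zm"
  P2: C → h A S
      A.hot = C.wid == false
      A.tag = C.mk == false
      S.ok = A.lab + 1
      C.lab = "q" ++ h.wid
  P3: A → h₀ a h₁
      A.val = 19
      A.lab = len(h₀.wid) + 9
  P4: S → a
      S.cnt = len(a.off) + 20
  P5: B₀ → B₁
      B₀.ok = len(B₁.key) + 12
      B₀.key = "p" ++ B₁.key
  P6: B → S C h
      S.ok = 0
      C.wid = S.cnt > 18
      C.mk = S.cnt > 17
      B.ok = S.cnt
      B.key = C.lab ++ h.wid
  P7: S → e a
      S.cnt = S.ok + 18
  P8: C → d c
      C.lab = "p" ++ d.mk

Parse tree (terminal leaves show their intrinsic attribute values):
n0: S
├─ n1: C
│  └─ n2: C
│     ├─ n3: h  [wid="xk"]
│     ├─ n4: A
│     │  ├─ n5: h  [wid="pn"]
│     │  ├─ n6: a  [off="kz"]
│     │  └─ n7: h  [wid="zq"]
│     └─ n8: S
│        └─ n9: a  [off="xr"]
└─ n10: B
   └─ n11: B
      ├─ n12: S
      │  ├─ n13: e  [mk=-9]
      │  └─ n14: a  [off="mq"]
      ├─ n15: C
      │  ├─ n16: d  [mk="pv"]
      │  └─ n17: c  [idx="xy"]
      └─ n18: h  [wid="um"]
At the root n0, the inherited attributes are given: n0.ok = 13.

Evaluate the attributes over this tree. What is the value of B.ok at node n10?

17

1. n0.ok = 13  [given at root]
2. n1.wid = false  [false]
3. n1.mk = false  [S.ok > 13]
4. n2.wid = false  [C₀.mk == true]
5. n2.mk = false  [C₀.wid == true]
6. n3.wid = "xk"  [terminal]
7. n4.hot = true  [C.wid == false]
8. n4.tag = true  [C.mk == false]
9. n5.wid = "pn"  [terminal]
10. n6.off = "kz"  [terminal]
11. n7.wid = "zq"  [terminal]
12. n4.val = 19  [19]
13. n4.lab = 11  [len(h₀.wid) + 9]
14. n8.ok = 12  [A.lab + 1]
15. n9.off = "xr"  [terminal]
16. n8.cnt = 22  [len(a.off) + 20]
17. n2.lab = "qxk"  ["q" ++ h.wid]
18. n1.lab = "zm"  ["zm"]
19. n12.ok = 0  [0]
20. n13.mk = -9  [terminal]
21. n14.off = "mq"  [terminal]
22. n12.cnt = 18  [S.ok + 18]
23. n15.wid = false  [S.cnt > 18]
24. n15.mk = true  [S.cnt > 17]
25. n16.mk = "pv"  [terminal]
26. n17.idx = "xy"  [terminal]
27. n15.lab = "ppv"  ["p" ++ d.mk]
28. n18.wid = "um"  [terminal]
29. n11.ok = 18  [S.cnt]
30. n11.key = "ppvum"  [C.lab ++ h.wid]
31. n10.ok = 17  [len(B₁.key) + 12]
32. n10.key = "pppvum"  ["p" ++ B₁.key]
33. n0.cnt = 19  [len(C.lab) + 17]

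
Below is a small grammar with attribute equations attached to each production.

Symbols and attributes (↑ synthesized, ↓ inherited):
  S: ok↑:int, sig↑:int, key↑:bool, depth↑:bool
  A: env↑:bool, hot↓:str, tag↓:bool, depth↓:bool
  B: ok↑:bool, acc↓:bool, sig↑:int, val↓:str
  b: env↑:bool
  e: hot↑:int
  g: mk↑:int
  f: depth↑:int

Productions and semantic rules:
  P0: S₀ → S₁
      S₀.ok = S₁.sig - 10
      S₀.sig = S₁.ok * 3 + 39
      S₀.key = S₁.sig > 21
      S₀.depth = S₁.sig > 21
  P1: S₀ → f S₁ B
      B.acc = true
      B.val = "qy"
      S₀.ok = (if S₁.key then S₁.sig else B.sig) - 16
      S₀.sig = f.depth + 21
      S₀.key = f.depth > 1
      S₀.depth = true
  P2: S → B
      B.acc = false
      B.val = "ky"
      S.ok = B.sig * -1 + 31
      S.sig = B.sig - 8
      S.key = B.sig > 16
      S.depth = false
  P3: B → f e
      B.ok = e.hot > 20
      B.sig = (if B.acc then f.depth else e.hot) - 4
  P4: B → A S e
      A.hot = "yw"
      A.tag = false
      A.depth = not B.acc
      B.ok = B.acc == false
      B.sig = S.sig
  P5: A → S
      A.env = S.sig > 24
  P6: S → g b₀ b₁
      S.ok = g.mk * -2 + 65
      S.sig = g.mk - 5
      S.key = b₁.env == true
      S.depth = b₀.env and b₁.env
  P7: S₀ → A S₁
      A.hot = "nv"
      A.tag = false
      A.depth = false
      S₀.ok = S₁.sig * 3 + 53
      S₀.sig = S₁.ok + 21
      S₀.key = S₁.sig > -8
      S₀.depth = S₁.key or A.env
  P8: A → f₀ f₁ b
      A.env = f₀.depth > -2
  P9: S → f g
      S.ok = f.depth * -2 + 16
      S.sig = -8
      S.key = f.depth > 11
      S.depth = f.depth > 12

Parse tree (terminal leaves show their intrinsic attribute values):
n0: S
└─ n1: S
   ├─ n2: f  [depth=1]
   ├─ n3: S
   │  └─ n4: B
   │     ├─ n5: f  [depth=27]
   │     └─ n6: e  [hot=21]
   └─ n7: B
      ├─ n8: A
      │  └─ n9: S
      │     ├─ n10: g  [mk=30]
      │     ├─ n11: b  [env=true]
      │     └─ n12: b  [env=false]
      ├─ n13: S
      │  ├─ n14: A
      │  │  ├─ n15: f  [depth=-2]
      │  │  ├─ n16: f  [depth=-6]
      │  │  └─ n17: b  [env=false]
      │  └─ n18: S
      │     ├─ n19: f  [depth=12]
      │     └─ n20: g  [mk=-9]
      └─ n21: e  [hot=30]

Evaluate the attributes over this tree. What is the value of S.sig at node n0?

1. n2.depth = 1  [terminal]
2. n4.acc = false  [false]
3. n4.val = "ky"  ["ky"]
4. n5.depth = 27  [terminal]
5. n6.hot = 21  [terminal]
6. n4.ok = true  [e.hot > 20]
7. n4.sig = 17  [(if B.acc then f.depth else e.hot) - 4]
8. n3.ok = 14  [B.sig * -1 + 31]
9. n3.sig = 9  [B.sig - 8]
10. n3.key = true  [B.sig > 16]
11. n3.depth = false  [false]
12. n7.acc = true  [true]
13. n7.val = "qy"  ["qy"]
14. n8.hot = "yw"  ["yw"]
15. n8.tag = false  [false]
16. n8.depth = false  [not B.acc]
17. n10.mk = 30  [terminal]
18. n11.env = true  [terminal]
19. n12.env = false  [terminal]
20. n9.ok = 5  [g.mk * -2 + 65]
21. n9.sig = 25  [g.mk - 5]
22. n9.key = false  [b₁.env == true]
23. n9.depth = false  [b₀.env and b₁.env]
24. n8.env = true  [S.sig > 24]
25. n14.hot = "nv"  ["nv"]
26. n14.tag = false  [false]
27. n14.depth = false  [false]
28. n15.depth = -2  [terminal]
29. n16.depth = -6  [terminal]
30. n17.env = false  [terminal]
31. n14.env = false  [f₀.depth > -2]
32. n19.depth = 12  [terminal]
33. n20.mk = -9  [terminal]
34. n18.ok = -8  [f.depth * -2 + 16]
35. n18.sig = -8  [-8]
36. n18.key = true  [f.depth > 11]
37. n18.depth = false  [f.depth > 12]
38. n13.ok = 29  [S₁.sig * 3 + 53]
39. n13.sig = 13  [S₁.ok + 21]
40. n13.key = false  [S₁.sig > -8]
41. n13.depth = true  [S₁.key or A.env]
42. n21.hot = 30  [terminal]
43. n7.ok = false  [B.acc == false]
44. n7.sig = 13  [S.sig]
45. n1.ok = -7  [(if S₁.key then S₁.sig else B.sig) - 16]
46. n1.sig = 22  [f.depth + 21]
47. n1.key = false  [f.depth > 1]
48. n1.depth = true  [true]
49. n0.ok = 12  [S₁.sig - 10]
50. n0.sig = 18  [S₁.ok * 3 + 39]
51. n0.key = true  [S₁.sig > 21]
52. n0.depth = true  [S₁.sig > 21]

18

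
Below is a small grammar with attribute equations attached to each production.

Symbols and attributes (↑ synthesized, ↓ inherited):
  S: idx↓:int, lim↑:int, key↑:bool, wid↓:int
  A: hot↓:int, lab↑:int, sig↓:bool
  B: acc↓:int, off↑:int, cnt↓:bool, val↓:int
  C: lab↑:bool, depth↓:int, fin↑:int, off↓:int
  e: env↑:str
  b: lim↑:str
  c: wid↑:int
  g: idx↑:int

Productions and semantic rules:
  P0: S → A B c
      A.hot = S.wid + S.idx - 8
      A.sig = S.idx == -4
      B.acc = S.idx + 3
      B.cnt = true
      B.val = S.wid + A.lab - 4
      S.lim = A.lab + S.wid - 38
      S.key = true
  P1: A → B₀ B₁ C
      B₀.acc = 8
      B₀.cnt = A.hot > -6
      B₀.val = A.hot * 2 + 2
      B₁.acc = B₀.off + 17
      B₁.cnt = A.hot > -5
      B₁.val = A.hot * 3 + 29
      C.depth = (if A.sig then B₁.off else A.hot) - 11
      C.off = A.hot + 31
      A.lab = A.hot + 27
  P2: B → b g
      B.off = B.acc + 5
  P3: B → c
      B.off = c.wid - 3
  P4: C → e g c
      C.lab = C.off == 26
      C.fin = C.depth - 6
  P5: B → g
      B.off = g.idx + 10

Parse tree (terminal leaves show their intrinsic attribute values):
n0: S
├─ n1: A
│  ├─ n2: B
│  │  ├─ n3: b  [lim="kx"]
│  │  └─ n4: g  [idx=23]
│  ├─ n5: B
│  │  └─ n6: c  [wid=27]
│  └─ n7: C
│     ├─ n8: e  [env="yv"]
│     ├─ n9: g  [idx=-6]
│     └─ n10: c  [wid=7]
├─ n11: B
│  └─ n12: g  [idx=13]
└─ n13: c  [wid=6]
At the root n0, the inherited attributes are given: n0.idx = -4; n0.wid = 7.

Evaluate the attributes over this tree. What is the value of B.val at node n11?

1. n0.idx = -4  [given at root]
2. n0.wid = 7  [given at root]
3. n1.hot = -5  [S.wid + S.idx - 8]
4. n1.sig = true  [S.idx == -4]
5. n2.acc = 8  [8]
6. n2.cnt = true  [A.hot > -6]
7. n2.val = -8  [A.hot * 2 + 2]
8. n3.lim = "kx"  [terminal]
9. n4.idx = 23  [terminal]
10. n2.off = 13  [B.acc + 5]
11. n5.acc = 30  [B₀.off + 17]
12. n5.cnt = false  [A.hot > -5]
13. n5.val = 14  [A.hot * 3 + 29]
14. n6.wid = 27  [terminal]
15. n5.off = 24  [c.wid - 3]
16. n7.depth = 13  [(if A.sig then B₁.off else A.hot) - 11]
17. n7.off = 26  [A.hot + 31]
18. n8.env = "yv"  [terminal]
19. n9.idx = -6  [terminal]
20. n10.wid = 7  [terminal]
21. n7.lab = true  [C.off == 26]
22. n7.fin = 7  [C.depth - 6]
23. n1.lab = 22  [A.hot + 27]
24. n11.acc = -1  [S.idx + 3]
25. n11.cnt = true  [true]
26. n11.val = 25  [S.wid + A.lab - 4]
27. n12.idx = 13  [terminal]
28. n11.off = 23  [g.idx + 10]
29. n13.wid = 6  [terminal]
30. n0.lim = -9  [A.lab + S.wid - 38]
31. n0.key = true  [true]

25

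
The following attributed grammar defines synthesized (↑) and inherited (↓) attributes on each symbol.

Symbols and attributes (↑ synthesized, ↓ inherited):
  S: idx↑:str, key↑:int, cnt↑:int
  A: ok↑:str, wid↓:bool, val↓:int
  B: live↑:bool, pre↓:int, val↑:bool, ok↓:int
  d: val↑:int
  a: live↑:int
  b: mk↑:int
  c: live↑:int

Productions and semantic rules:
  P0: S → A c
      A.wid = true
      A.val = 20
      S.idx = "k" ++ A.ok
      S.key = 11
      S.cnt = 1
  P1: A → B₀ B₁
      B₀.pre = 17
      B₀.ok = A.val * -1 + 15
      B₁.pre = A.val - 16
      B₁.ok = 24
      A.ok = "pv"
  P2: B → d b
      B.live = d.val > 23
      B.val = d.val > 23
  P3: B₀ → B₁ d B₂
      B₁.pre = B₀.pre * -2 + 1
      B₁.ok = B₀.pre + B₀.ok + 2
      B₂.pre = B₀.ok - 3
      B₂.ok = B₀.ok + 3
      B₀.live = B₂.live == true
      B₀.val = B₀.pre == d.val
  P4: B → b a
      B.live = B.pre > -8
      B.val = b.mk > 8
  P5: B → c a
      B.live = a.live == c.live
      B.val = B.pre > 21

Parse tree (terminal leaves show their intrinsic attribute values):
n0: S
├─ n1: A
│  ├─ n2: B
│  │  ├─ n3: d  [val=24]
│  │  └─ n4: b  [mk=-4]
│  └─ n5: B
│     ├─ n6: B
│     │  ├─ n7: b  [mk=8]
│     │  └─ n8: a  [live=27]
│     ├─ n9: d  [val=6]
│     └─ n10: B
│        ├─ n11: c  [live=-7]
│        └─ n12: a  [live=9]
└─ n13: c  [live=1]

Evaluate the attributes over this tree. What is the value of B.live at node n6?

true

1. n1.wid = true  [true]
2. n1.val = 20  [20]
3. n2.pre = 17  [17]
4. n2.ok = -5  [A.val * -1 + 15]
5. n3.val = 24  [terminal]
6. n4.mk = -4  [terminal]
7. n2.live = true  [d.val > 23]
8. n2.val = true  [d.val > 23]
9. n5.pre = 4  [A.val - 16]
10. n5.ok = 24  [24]
11. n6.pre = -7  [B₀.pre * -2 + 1]
12. n6.ok = 30  [B₀.pre + B₀.ok + 2]
13. n7.mk = 8  [terminal]
14. n8.live = 27  [terminal]
15. n6.live = true  [B.pre > -8]
16. n6.val = false  [b.mk > 8]
17. n9.val = 6  [terminal]
18. n10.pre = 21  [B₀.ok - 3]
19. n10.ok = 27  [B₀.ok + 3]
20. n11.live = -7  [terminal]
21. n12.live = 9  [terminal]
22. n10.live = false  [a.live == c.live]
23. n10.val = false  [B.pre > 21]
24. n5.live = false  [B₂.live == true]
25. n5.val = false  [B₀.pre == d.val]
26. n1.ok = "pv"  ["pv"]
27. n13.live = 1  [terminal]
28. n0.idx = "kpv"  ["k" ++ A.ok]
29. n0.key = 11  [11]
30. n0.cnt = 1  [1]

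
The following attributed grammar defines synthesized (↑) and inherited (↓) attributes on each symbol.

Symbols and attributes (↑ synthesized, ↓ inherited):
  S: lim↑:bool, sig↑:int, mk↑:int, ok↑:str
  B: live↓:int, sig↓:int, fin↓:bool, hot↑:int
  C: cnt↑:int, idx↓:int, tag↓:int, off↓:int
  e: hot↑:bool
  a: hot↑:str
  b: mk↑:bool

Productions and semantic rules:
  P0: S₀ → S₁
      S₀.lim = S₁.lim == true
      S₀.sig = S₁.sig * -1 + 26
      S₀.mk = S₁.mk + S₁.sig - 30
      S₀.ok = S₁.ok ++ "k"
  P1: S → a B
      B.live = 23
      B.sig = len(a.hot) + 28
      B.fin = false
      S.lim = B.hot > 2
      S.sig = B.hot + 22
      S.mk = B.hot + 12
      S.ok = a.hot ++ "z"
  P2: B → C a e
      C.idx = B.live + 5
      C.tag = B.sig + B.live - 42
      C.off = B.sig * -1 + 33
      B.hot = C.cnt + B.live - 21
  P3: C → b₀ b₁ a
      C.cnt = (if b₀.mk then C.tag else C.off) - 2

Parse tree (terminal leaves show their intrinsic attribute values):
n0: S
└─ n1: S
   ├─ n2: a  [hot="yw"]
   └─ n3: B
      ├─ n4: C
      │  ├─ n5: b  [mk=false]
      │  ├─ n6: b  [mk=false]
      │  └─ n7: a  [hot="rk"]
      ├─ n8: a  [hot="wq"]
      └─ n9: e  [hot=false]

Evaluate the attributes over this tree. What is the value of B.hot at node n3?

3

1. n2.hot = "yw"  [terminal]
2. n3.live = 23  [23]
3. n3.sig = 30  [len(a.hot) + 28]
4. n3.fin = false  [false]
5. n4.idx = 28  [B.live + 5]
6. n4.tag = 11  [B.sig + B.live - 42]
7. n4.off = 3  [B.sig * -1 + 33]
8. n5.mk = false  [terminal]
9. n6.mk = false  [terminal]
10. n7.hot = "rk"  [terminal]
11. n4.cnt = 1  [(if b₀.mk then C.tag else C.off) - 2]
12. n8.hot = "wq"  [terminal]
13. n9.hot = false  [terminal]
14. n3.hot = 3  [C.cnt + B.live - 21]
15. n1.lim = true  [B.hot > 2]
16. n1.sig = 25  [B.hot + 22]
17. n1.mk = 15  [B.hot + 12]
18. n1.ok = "ywz"  [a.hot ++ "z"]
19. n0.lim = true  [S₁.lim == true]
20. n0.sig = 1  [S₁.sig * -1 + 26]
21. n0.mk = 10  [S₁.mk + S₁.sig - 30]
22. n0.ok = "ywzk"  [S₁.ok ++ "k"]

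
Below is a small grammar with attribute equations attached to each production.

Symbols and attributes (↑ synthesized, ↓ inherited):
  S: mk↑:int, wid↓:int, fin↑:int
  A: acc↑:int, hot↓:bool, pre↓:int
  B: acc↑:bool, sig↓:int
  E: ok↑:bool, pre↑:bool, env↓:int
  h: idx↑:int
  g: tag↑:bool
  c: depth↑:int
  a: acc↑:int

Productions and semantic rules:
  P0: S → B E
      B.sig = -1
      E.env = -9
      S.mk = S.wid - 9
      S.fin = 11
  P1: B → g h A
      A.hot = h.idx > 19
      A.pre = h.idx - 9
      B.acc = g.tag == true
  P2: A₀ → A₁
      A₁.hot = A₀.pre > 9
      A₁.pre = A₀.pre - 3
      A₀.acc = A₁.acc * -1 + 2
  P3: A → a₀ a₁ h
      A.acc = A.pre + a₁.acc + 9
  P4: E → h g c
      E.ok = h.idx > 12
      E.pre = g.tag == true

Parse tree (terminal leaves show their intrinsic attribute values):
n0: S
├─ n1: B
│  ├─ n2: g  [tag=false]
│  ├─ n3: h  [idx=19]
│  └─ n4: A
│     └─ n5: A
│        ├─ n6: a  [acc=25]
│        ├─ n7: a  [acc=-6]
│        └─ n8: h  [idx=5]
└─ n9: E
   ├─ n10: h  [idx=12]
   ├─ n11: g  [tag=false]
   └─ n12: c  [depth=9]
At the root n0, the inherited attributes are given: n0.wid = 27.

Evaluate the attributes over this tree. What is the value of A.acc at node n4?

-8

1. n0.wid = 27  [given at root]
2. n1.sig = -1  [-1]
3. n2.tag = false  [terminal]
4. n3.idx = 19  [terminal]
5. n4.hot = false  [h.idx > 19]
6. n4.pre = 10  [h.idx - 9]
7. n5.hot = true  [A₀.pre > 9]
8. n5.pre = 7  [A₀.pre - 3]
9. n6.acc = 25  [terminal]
10. n7.acc = -6  [terminal]
11. n8.idx = 5  [terminal]
12. n5.acc = 10  [A.pre + a₁.acc + 9]
13. n4.acc = -8  [A₁.acc * -1 + 2]
14. n1.acc = false  [g.tag == true]
15. n9.env = -9  [-9]
16. n10.idx = 12  [terminal]
17. n11.tag = false  [terminal]
18. n12.depth = 9  [terminal]
19. n9.ok = false  [h.idx > 12]
20. n9.pre = false  [g.tag == true]
21. n0.mk = 18  [S.wid - 9]
22. n0.fin = 11  [11]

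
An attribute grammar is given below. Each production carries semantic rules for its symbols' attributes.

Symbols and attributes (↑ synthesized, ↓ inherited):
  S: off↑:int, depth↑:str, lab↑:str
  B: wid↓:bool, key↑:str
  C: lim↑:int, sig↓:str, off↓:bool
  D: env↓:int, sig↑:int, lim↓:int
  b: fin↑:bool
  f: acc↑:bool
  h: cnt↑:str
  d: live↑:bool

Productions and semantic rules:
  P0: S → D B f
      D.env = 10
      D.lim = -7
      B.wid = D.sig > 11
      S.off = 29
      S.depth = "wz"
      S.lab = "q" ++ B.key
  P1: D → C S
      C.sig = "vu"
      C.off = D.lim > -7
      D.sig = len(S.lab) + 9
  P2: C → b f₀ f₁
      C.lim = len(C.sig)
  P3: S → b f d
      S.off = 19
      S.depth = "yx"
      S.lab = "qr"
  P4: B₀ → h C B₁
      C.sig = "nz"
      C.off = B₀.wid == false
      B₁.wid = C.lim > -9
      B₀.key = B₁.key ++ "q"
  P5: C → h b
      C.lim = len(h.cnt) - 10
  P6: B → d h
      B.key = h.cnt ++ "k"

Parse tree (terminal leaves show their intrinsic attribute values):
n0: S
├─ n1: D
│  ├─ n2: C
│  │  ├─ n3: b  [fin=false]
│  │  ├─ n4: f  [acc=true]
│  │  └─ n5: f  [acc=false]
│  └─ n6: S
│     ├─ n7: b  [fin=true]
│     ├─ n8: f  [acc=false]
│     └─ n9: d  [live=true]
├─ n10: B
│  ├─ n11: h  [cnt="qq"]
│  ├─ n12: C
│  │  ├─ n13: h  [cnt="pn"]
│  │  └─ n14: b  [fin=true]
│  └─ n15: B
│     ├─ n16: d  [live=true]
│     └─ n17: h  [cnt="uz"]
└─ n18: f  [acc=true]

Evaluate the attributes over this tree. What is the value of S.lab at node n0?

"quzkq"

1. n1.env = 10  [10]
2. n1.lim = -7  [-7]
3. n2.sig = "vu"  ["vu"]
4. n2.off = false  [D.lim > -7]
5. n3.fin = false  [terminal]
6. n4.acc = true  [terminal]
7. n5.acc = false  [terminal]
8. n2.lim = 2  [len(C.sig)]
9. n7.fin = true  [terminal]
10. n8.acc = false  [terminal]
11. n9.live = true  [terminal]
12. n6.off = 19  [19]
13. n6.depth = "yx"  ["yx"]
14. n6.lab = "qr"  ["qr"]
15. n1.sig = 11  [len(S.lab) + 9]
16. n10.wid = false  [D.sig > 11]
17. n11.cnt = "qq"  [terminal]
18. n12.sig = "nz"  ["nz"]
19. n12.off = true  [B₀.wid == false]
20. n13.cnt = "pn"  [terminal]
21. n14.fin = true  [terminal]
22. n12.lim = -8  [len(h.cnt) - 10]
23. n15.wid = true  [C.lim > -9]
24. n16.live = true  [terminal]
25. n17.cnt = "uz"  [terminal]
26. n15.key = "uzk"  [h.cnt ++ "k"]
27. n10.key = "uzkq"  [B₁.key ++ "q"]
28. n18.acc = true  [terminal]
29. n0.off = 29  [29]
30. n0.depth = "wz"  ["wz"]
31. n0.lab = "quzkq"  ["q" ++ B.key]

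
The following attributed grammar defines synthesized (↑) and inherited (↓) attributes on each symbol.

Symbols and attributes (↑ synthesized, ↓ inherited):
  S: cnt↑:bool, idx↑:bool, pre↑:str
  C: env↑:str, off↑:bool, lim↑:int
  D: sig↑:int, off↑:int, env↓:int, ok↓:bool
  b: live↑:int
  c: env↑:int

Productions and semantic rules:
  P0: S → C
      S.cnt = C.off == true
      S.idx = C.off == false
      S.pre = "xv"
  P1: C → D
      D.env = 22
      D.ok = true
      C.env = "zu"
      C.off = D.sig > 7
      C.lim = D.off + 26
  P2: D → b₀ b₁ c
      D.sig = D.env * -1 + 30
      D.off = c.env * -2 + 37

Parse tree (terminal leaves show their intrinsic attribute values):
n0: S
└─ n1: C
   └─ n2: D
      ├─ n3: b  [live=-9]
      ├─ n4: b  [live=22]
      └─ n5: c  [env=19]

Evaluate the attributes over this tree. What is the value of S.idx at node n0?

false

1. n2.env = 22  [22]
2. n2.ok = true  [true]
3. n3.live = -9  [terminal]
4. n4.live = 22  [terminal]
5. n5.env = 19  [terminal]
6. n2.sig = 8  [D.env * -1 + 30]
7. n2.off = -1  [c.env * -2 + 37]
8. n1.env = "zu"  ["zu"]
9. n1.off = true  [D.sig > 7]
10. n1.lim = 25  [D.off + 26]
11. n0.cnt = true  [C.off == true]
12. n0.idx = false  [C.off == false]
13. n0.pre = "xv"  ["xv"]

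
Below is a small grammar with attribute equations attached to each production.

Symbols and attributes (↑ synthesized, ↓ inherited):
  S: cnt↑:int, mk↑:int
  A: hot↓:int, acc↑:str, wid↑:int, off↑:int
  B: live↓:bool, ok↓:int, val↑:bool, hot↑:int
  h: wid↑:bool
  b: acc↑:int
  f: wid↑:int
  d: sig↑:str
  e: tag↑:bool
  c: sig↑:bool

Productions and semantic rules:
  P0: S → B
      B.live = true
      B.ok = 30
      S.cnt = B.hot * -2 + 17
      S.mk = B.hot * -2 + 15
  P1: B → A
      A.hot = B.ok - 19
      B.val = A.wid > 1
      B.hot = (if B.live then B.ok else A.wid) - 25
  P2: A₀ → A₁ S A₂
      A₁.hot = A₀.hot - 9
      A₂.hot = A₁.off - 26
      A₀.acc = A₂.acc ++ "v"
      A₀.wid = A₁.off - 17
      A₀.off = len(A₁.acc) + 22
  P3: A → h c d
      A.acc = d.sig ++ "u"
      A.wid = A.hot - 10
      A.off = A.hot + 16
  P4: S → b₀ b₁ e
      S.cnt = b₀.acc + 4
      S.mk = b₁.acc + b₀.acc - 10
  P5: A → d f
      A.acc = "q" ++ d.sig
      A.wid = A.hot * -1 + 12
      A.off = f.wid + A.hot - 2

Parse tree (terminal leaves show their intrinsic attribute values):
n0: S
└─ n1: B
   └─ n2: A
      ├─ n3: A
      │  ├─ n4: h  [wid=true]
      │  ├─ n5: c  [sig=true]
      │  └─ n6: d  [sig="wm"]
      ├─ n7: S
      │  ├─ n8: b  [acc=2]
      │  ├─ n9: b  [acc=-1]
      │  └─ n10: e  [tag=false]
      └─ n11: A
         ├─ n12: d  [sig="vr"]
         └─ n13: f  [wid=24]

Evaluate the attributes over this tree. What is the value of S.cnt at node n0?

7

1. n1.live = true  [true]
2. n1.ok = 30  [30]
3. n2.hot = 11  [B.ok - 19]
4. n3.hot = 2  [A₀.hot - 9]
5. n4.wid = true  [terminal]
6. n5.sig = true  [terminal]
7. n6.sig = "wm"  [terminal]
8. n3.acc = "wmu"  [d.sig ++ "u"]
9. n3.wid = -8  [A.hot - 10]
10. n3.off = 18  [A.hot + 16]
11. n8.acc = 2  [terminal]
12. n9.acc = -1  [terminal]
13. n10.tag = false  [terminal]
14. n7.cnt = 6  [b₀.acc + 4]
15. n7.mk = -9  [b₁.acc + b₀.acc - 10]
16. n11.hot = -8  [A₁.off - 26]
17. n12.sig = "vr"  [terminal]
18. n13.wid = 24  [terminal]
19. n11.acc = "qvr"  ["q" ++ d.sig]
20. n11.wid = 20  [A.hot * -1 + 12]
21. n11.off = 14  [f.wid + A.hot - 2]
22. n2.acc = "qvrv"  [A₂.acc ++ "v"]
23. n2.wid = 1  [A₁.off - 17]
24. n2.off = 25  [len(A₁.acc) + 22]
25. n1.val = false  [A.wid > 1]
26. n1.hot = 5  [(if B.live then B.ok else A.wid) - 25]
27. n0.cnt = 7  [B.hot * -2 + 17]
28. n0.mk = 5  [B.hot * -2 + 15]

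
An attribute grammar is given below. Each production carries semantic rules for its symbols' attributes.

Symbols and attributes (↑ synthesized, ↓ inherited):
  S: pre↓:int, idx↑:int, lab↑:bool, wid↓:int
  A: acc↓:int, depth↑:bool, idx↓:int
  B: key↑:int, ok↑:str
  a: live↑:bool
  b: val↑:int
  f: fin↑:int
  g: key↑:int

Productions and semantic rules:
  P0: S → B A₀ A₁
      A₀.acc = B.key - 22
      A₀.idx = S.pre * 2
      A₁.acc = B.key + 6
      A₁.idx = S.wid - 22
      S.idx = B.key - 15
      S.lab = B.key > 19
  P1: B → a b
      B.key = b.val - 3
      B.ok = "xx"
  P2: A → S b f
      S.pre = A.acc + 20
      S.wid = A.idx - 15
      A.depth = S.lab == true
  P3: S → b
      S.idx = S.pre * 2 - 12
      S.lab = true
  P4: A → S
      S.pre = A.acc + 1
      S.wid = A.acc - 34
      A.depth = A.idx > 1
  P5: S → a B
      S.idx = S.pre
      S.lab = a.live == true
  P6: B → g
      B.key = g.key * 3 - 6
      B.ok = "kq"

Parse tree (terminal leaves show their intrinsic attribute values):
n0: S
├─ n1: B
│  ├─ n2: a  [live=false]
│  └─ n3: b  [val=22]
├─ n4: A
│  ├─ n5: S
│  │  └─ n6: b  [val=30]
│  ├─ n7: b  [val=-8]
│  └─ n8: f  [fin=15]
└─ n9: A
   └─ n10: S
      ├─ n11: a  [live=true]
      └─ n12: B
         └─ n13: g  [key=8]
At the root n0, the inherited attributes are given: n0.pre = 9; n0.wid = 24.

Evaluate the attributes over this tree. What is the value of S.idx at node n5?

1. n0.pre = 9  [given at root]
2. n0.wid = 24  [given at root]
3. n2.live = false  [terminal]
4. n3.val = 22  [terminal]
5. n1.key = 19  [b.val - 3]
6. n1.ok = "xx"  ["xx"]
7. n4.acc = -3  [B.key - 22]
8. n4.idx = 18  [S.pre * 2]
9. n5.pre = 17  [A.acc + 20]
10. n5.wid = 3  [A.idx - 15]
11. n6.val = 30  [terminal]
12. n5.idx = 22  [S.pre * 2 - 12]
13. n5.lab = true  [true]
14. n7.val = -8  [terminal]
15. n8.fin = 15  [terminal]
16. n4.depth = true  [S.lab == true]
17. n9.acc = 25  [B.key + 6]
18. n9.idx = 2  [S.wid - 22]
19. n10.pre = 26  [A.acc + 1]
20. n10.wid = -9  [A.acc - 34]
21. n11.live = true  [terminal]
22. n13.key = 8  [terminal]
23. n12.key = 18  [g.key * 3 - 6]
24. n12.ok = "kq"  ["kq"]
25. n10.idx = 26  [S.pre]
26. n10.lab = true  [a.live == true]
27. n9.depth = true  [A.idx > 1]
28. n0.idx = 4  [B.key - 15]
29. n0.lab = false  [B.key > 19]

22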